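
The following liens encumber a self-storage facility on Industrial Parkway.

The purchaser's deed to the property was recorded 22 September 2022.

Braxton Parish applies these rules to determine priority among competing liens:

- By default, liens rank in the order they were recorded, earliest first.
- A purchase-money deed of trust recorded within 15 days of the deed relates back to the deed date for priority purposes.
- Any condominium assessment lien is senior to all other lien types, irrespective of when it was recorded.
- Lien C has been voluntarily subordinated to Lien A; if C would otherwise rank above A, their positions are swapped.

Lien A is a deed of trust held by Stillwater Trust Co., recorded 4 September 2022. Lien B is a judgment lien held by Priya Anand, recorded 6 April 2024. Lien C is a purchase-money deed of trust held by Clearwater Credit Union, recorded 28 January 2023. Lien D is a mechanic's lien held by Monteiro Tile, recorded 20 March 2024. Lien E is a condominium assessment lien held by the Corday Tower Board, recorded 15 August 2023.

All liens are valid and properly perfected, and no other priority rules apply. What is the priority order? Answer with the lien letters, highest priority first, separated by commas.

E, A, C, D, B

First, effective dates: C was recorded 128 days after the deed — beyond 15 days — so no relation-back applies.
E, as a condominium assessment lien, has superpriority and ranks first.
Among the remaining liens, by effective date: A (4 September 2022), C (28 January 2023), D (20 March 2024), B (6 April 2024).
C already ranks below A; the subordination has no effect.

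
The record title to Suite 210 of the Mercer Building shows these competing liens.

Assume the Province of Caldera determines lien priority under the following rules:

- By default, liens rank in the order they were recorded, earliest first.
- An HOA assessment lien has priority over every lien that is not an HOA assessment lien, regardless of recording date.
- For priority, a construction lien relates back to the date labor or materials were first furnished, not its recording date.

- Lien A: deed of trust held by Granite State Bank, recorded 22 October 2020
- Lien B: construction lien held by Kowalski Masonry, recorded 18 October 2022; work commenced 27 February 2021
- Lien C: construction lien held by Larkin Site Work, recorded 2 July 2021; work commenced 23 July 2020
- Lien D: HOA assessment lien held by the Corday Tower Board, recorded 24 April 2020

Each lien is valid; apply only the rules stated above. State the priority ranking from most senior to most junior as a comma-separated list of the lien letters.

Effective dates: B relates back to 27 February 2021 (work commenced); C is treated as recorded 23 July 2020, the work-commencement date.
D is an HOA assessment lien, so it outranks all other liens regardless of date.
Among the remaining liens, by effective date: C (23 July 2020), A (22 October 2020), B (27 February 2021).

D, C, A, B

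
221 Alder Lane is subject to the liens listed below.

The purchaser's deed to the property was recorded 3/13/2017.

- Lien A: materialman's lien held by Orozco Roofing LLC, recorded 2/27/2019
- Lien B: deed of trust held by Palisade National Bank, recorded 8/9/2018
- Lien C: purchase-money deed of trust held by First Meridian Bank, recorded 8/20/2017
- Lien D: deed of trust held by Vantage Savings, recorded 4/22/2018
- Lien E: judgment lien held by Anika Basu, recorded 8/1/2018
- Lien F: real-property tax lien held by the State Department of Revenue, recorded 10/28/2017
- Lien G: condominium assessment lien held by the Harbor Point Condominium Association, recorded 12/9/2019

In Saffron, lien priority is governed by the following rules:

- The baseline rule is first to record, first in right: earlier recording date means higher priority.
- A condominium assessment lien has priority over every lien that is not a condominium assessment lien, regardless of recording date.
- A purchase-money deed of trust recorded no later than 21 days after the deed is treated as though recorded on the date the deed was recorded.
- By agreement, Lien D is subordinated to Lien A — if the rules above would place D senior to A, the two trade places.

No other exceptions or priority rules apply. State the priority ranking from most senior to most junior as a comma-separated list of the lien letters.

G, C, F, A, E, B, D

Effective dates: C was recorded 160 days after the deed — beyond 21 days — so no relation-back applies.
As a condominium assessment lien, G is senior to every other lien.
Among the remaining liens, by effective date: C (8/20/2017), F (10/28/2017), D (4/22/2018), E (8/1/2018), B (8/9/2018), A (2/27/2019).
Because D would otherwise rank above A, the subordination swaps them.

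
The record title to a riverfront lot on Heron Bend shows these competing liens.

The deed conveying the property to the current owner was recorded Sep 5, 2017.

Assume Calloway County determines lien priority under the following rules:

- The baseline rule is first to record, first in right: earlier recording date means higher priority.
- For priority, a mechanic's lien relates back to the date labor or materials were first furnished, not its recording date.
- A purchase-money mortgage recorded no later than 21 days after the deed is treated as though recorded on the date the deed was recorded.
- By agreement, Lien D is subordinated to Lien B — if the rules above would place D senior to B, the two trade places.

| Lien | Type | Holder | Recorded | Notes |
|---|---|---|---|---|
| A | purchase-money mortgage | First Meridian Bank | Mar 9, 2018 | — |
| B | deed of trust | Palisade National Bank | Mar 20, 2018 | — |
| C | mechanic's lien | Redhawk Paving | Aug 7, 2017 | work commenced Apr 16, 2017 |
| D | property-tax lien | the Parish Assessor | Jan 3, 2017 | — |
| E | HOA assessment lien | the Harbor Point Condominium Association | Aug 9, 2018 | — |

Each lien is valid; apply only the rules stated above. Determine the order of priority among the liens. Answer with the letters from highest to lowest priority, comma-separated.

B, C, A, D, E

Effective dates: A missed the 21-day window (185 days after the deed), so its recording date stands; C relates back to Apr 16, 2017 (work commenced).
Ordering by effective date: D (Jan 3, 2017), C (Apr 16, 2017), A (Mar 9, 2018), B (Mar 20, 2018), E (Aug 9, 2018).
D would otherwise be senior to B, so under the subordination agreement D and B exchange positions.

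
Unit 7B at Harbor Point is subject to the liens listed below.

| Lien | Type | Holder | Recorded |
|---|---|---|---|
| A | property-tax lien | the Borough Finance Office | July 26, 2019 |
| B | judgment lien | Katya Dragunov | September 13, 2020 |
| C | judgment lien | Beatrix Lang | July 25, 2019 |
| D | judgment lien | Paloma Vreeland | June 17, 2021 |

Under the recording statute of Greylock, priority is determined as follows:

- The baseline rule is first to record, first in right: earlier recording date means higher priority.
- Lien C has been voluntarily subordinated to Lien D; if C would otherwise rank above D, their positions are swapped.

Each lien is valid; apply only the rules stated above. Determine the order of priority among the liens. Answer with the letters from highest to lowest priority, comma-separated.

D, A, B, C

Ordering by effective date: C (July 25, 2019), A (July 26, 2019), B (September 13, 2020), D (June 17, 2021).
The subordination applies — C was senior to D — so C and D swap.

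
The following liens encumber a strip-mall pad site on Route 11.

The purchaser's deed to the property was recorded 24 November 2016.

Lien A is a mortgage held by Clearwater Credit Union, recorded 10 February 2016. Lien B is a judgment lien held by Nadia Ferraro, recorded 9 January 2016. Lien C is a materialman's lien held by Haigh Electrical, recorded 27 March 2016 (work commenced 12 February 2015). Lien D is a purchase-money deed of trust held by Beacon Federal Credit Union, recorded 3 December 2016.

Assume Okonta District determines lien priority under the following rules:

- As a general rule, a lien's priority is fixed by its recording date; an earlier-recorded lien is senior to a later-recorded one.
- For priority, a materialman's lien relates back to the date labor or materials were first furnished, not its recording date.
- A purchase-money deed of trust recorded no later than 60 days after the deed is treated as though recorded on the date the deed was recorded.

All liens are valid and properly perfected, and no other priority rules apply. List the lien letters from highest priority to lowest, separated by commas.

C, B, A, D

Effective dates after the stated exceptions: C's effective date is 12 February 2015, when work began; D's effective date is the deed date, 24 November 2016.
Sorted by effective date: C (12 February 2015), B (9 January 2016), A (10 February 2016), D (24 November 2016).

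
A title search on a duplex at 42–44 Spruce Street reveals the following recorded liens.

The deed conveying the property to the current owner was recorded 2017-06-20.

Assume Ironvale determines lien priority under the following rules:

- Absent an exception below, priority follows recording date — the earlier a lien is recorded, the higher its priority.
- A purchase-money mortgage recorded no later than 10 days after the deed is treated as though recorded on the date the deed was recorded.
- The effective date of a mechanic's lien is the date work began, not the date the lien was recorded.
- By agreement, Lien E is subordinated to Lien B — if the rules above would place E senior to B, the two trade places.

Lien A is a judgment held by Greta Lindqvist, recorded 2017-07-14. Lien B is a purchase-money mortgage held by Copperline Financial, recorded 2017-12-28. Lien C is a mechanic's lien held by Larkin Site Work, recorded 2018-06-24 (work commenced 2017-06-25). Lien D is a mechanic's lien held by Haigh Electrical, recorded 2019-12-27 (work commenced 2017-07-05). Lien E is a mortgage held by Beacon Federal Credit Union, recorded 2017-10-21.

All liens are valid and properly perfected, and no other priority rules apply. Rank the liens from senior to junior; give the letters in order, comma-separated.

C, D, A, B, E

Adjusting effective dates: B was recorded 191 days after the deed, outside the 10-day window, so it keeps its recording date; C is treated as recorded 2017-06-25, the work-commencement date; D is treated as recorded 2017-07-05, the work-commencement date.
Sorted by effective date: C (2017-06-25), D (2017-07-05), A (2017-07-14), E (2017-10-21), B (2017-12-28).
Because E would otherwise rank above B, the subordination swaps them.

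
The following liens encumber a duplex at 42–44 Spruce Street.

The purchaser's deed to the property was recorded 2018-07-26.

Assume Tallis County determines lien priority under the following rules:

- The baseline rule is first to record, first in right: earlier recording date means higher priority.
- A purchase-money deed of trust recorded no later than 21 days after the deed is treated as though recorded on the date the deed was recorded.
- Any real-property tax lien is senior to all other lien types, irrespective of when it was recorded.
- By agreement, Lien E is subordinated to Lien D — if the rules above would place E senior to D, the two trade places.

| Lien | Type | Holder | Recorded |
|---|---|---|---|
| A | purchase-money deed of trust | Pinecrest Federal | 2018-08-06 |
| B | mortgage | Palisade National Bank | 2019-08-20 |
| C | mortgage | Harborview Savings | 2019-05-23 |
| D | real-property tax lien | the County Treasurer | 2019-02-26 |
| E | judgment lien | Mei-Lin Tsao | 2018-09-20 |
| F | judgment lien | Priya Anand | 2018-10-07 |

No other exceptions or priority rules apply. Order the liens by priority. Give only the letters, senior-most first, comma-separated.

First, effective dates: A relates back to the deed date 2018-07-26.
D is a real-property tax lien, so it outranks all other liens regardless of date.
Remaining liens by effective date: A (2018-07-26), E (2018-09-20), F (2018-10-07), C (2019-05-23), B (2019-08-20).
E already ranks below D; the subordination has no effect.

D, A, E, F, C, B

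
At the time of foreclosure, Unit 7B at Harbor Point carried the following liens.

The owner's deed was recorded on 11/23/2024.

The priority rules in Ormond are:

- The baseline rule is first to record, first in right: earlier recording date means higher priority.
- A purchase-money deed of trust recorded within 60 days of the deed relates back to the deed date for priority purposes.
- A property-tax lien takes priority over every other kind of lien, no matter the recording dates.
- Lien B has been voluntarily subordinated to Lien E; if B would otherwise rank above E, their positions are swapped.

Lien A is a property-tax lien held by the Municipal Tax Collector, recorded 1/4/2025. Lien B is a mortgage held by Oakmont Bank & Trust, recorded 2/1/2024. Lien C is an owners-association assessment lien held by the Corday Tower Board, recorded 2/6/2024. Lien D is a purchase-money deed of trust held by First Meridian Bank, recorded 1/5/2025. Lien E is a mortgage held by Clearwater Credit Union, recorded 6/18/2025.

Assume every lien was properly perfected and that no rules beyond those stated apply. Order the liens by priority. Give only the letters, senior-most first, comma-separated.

A, E, C, D, B

Effective dates: D's effective date is the deed date, 11/23/2024.
A is a property-tax lien and takes priority over every other lien.
Remaining liens by effective date: B (2/1/2024), C (2/6/2024), D (11/23/2024), E (6/18/2025).
The subordination applies — B was senior to E — so B and E swap.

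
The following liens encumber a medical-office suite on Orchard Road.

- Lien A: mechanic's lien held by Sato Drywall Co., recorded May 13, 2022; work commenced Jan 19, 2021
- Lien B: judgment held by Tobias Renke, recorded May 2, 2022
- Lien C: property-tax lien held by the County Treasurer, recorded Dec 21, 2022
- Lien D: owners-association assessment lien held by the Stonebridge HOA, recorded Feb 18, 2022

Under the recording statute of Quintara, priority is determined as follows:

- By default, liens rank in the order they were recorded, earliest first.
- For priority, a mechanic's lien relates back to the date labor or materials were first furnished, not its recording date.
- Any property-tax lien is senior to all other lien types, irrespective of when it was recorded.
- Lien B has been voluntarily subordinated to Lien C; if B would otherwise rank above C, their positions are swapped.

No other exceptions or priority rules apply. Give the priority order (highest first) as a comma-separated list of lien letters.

Effective dates: A's effective date is Jan 19, 2021, when work began.
C is a property-tax lien, so it outranks all other liens regardless of date.
Among the remaining liens, by effective date: A (Jan 19, 2021), D (Feb 18, 2022), B (May 2, 2022).
Since B is not senior to C, the subordination leaves the order unchanged.

C, A, D, B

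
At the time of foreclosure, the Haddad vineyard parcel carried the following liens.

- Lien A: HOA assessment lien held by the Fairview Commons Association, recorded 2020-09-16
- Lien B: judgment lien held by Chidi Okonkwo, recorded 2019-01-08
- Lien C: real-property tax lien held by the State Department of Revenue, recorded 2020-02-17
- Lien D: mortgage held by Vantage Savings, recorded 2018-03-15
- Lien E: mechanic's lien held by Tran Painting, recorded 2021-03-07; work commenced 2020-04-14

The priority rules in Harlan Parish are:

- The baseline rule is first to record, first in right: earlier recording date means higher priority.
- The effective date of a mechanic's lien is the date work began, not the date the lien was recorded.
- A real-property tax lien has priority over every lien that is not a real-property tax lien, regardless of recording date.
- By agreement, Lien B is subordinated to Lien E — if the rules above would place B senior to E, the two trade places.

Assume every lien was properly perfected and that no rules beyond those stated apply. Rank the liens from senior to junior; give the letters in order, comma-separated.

First, effective dates: E is treated as recorded 2020-04-14, the work-commencement date.
C is a real-property tax lien and takes priority over every other lien.
Remaining liens by effective date: D (2018-03-15), B (2019-01-08), E (2020-04-14), A (2020-09-16).
The subordination applies — B was senior to E — so B and E swap.

C, D, E, B, A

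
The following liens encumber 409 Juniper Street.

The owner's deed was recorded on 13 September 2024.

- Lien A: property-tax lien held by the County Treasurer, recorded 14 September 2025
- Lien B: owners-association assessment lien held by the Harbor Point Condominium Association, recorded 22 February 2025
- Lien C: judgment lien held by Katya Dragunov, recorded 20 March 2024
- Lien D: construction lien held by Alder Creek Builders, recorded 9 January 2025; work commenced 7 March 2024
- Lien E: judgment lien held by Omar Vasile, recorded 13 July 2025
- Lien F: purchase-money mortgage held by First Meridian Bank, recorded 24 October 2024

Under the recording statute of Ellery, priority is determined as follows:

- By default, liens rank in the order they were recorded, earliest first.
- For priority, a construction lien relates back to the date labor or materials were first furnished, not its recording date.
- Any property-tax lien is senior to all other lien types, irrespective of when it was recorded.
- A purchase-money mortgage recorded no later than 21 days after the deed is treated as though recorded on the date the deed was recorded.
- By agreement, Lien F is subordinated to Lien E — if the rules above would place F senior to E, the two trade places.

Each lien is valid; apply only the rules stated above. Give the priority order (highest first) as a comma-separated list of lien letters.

A, D, C, E, B, F

First, effective dates: D is treated as recorded 7 March 2024, the work-commencement date; F was recorded 41 days after the deed — beyond 21 days — so no relation-back applies.
A is a property-tax lien and takes priority over every other lien.
Ordering the rest by effective date: D (7 March 2024), C (20 March 2024), F (24 October 2024), B (22 February 2025), E (13 July 2025).
Because F would otherwise rank above E, the subordination swaps them.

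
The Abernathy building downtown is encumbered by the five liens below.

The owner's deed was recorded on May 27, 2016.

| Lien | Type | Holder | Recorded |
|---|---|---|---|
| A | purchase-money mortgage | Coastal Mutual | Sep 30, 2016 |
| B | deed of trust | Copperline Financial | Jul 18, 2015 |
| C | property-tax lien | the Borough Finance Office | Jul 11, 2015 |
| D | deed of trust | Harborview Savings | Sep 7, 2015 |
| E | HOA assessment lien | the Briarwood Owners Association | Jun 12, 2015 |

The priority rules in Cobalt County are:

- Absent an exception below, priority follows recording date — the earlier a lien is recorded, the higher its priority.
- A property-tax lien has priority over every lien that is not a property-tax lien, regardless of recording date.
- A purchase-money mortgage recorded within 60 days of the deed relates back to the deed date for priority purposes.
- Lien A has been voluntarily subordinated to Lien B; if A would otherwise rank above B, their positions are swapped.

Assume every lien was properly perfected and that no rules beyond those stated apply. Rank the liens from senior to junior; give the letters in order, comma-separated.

C, E, B, D, A

Effective dates after the stated exceptions: A was recorded 126 days after the deed — beyond 60 days — so no relation-back applies.
C, as a property-tax lien, has superpriority and ranks first.
Among the remaining liens, by effective date: E (Jun 12, 2015), B (Jul 18, 2015), D (Sep 7, 2015), A (Sep 30, 2016).
A is already junior to B, so the subordination agreement changes nothing.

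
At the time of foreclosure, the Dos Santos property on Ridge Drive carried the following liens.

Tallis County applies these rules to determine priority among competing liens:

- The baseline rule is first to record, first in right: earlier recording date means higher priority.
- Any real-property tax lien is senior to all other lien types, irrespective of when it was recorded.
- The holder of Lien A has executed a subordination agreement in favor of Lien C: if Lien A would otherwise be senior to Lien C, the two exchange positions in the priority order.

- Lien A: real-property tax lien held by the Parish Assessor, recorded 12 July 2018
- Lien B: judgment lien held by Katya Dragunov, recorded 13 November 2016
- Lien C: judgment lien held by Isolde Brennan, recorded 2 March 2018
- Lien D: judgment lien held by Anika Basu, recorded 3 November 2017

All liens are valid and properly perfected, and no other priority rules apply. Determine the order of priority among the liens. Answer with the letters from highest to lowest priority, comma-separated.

C, B, D, A

A is a real-property tax lien and takes priority over every other lien.
Among the remaining liens, by effective date: B (13 November 2016), D (3 November 2017), C (2 March 2018).
The subordination applies — A was senior to C — so A and C swap.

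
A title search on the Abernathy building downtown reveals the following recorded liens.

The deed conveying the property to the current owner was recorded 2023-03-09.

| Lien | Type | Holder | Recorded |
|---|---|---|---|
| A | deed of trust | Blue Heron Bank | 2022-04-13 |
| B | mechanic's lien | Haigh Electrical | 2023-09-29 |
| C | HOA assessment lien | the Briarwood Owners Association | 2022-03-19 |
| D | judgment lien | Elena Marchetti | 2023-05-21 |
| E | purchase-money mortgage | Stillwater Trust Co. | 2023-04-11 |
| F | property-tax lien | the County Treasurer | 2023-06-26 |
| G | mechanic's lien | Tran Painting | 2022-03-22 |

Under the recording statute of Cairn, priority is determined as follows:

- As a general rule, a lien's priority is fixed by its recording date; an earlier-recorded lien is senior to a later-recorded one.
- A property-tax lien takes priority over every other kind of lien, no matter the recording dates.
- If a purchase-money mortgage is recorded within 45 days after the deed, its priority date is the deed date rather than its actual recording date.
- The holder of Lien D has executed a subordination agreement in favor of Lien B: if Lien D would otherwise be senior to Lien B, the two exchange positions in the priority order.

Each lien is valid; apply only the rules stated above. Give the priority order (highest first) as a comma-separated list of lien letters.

F, C, G, A, E, B, D

Effective dates after the stated exceptions: E was recorded within the 45-day window, so its effective date is the deed date 2023-03-09.
F, as a property-tax lien, has superpriority and ranks first.
The other liens, earliest effective date first: C (2022-03-19), G (2022-03-22), A (2022-04-13), E (2023-03-09), D (2023-05-21), B (2023-09-29).
The subordination applies — D was senior to B — so D and B swap.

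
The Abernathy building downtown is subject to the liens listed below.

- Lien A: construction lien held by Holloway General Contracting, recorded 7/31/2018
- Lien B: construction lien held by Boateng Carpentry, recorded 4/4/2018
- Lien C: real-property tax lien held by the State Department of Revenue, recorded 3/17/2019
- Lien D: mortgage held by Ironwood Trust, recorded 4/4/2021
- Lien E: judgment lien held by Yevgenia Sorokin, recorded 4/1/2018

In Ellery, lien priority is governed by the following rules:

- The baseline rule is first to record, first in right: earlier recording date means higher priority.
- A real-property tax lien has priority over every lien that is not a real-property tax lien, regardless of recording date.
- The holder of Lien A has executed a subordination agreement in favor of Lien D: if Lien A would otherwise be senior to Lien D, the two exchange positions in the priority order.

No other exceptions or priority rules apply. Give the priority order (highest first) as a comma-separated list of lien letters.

C is a real-property tax lien, so it outranks all other liens regardless of date.
Remaining liens by effective date: E (4/1/2018), B (4/4/2018), A (7/31/2018), D (4/4/2021).
Because A would otherwise rank above D, the subordination swaps them.

C, E, B, D, A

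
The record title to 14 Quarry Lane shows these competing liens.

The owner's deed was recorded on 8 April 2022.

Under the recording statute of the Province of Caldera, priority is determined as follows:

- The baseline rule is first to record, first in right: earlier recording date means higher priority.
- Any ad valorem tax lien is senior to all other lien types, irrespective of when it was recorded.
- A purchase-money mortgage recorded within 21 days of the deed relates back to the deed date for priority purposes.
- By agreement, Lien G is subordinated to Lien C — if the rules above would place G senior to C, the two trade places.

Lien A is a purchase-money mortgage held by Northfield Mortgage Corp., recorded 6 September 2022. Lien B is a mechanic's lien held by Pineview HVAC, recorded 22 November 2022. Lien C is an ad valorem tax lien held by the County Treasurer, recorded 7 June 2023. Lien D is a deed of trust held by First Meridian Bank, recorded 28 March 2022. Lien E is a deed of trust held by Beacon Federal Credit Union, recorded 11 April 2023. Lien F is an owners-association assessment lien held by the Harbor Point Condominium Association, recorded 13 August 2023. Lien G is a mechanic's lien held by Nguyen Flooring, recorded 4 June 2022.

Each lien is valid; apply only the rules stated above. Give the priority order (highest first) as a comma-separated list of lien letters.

First, effective dates: A was recorded 151 days after the deed — beyond 21 days — so no relation-back applies.
C, as an ad valorem tax lien, has superpriority and ranks first.
Ordering the rest by effective date: D (28 March 2022), G (4 June 2022), A (6 September 2022), B (22 November 2022), E (11 April 2023), F (13 August 2023).
G already ranks below C; the subordination has no effect.

C, D, G, A, B, E, F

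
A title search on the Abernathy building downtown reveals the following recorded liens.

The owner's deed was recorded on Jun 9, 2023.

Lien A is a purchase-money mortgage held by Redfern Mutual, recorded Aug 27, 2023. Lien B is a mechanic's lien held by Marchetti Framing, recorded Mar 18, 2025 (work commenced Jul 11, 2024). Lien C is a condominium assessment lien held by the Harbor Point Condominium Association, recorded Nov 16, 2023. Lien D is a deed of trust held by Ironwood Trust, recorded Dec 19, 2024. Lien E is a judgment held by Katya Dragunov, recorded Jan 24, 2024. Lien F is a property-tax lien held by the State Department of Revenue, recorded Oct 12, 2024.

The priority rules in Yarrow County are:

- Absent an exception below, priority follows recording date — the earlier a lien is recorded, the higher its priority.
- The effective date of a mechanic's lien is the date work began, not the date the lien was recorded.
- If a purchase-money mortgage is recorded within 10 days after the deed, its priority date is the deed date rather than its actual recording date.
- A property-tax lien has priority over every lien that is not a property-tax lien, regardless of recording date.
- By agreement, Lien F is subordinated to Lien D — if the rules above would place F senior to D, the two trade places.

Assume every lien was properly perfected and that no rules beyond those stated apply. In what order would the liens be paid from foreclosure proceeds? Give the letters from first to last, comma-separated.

D, A, C, E, B, F

Adjusting effective dates: A missed the 10-day window (79 days after the deed), so its recording date stands; B relates back to Jul 11, 2024 (work commenced).
F is a property-tax lien and takes priority over every other lien.
Remaining liens by effective date: A (Aug 27, 2023), C (Nov 16, 2023), E (Jan 24, 2024), B (Jul 11, 2024), D (Dec 19, 2024).
Because F would otherwise rank above D, the subordination swaps them.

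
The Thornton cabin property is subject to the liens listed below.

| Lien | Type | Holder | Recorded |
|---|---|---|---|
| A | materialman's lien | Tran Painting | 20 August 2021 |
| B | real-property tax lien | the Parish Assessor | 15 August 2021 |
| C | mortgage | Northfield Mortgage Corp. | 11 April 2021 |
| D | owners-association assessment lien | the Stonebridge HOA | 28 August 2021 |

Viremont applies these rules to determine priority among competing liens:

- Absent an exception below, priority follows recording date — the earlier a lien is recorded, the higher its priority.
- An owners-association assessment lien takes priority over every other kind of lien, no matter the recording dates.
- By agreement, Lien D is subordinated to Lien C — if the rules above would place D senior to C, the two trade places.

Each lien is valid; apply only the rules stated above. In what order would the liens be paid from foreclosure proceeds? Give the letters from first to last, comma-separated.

C, D, B, A

As an owners-association assessment lien, D is senior to every other lien.
Ordering the rest by effective date: C (11 April 2021), B (15 August 2021), A (20 August 2021).
D would otherwise be senior to C, so under the subordination agreement D and C exchange positions.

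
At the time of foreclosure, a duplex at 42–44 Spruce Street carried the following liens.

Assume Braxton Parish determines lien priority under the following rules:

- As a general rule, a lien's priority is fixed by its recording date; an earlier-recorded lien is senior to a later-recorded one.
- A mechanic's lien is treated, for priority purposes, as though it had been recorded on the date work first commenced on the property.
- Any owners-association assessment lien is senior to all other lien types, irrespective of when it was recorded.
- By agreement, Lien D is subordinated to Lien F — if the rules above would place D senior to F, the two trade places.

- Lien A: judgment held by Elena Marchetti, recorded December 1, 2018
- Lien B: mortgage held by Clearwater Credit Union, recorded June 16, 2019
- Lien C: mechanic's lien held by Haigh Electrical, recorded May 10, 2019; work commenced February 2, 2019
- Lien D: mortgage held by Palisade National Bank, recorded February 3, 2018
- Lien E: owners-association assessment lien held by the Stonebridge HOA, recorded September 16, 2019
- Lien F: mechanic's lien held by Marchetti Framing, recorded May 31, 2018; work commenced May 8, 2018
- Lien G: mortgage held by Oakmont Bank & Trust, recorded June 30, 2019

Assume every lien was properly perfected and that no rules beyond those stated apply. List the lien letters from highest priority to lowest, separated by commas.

E, F, D, A, C, B, G

Effective dates after the stated exceptions: C is treated as recorded February 2, 2019, the work-commencement date; F is treated as recorded May 8, 2018, the work-commencement date.
E, as an owners-association assessment lien, has superpriority and ranks first.
The other liens, earliest effective date first: D (February 3, 2018), F (May 8, 2018), A (December 1, 2018), C (February 2, 2019), B (June 16, 2019), G (June 30, 2019).
The subordination applies — D was senior to F — so D and F swap.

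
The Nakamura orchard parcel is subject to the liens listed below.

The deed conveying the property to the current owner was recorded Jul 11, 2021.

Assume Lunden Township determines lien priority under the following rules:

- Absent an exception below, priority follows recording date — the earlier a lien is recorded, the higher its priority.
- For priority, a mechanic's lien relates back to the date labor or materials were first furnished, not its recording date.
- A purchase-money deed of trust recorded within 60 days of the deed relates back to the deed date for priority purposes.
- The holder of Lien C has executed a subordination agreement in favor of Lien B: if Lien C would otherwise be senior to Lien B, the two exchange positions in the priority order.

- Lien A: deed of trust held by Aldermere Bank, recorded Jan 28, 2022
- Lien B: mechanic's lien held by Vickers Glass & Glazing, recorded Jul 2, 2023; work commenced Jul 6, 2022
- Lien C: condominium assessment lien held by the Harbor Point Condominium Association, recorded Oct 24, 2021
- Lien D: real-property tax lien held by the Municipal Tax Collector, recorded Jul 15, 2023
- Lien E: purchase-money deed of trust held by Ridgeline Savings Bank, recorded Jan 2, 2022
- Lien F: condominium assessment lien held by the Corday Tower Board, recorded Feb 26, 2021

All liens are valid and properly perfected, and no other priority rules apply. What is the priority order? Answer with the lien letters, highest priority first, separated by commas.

Effective dates: B is treated as recorded Jul 6, 2022, the work-commencement date; E was recorded 175 days after the deed, outside the 60-day window, so it keeps its recording date.
Sorted by effective date: F (Feb 26, 2021), C (Oct 24, 2021), E (Jan 2, 2022), A (Jan 28, 2022), B (Jul 6, 2022), D (Jul 15, 2023).
C would otherwise be senior to B, so under the subordination agreement C and B exchange positions.

F, B, E, A, C, D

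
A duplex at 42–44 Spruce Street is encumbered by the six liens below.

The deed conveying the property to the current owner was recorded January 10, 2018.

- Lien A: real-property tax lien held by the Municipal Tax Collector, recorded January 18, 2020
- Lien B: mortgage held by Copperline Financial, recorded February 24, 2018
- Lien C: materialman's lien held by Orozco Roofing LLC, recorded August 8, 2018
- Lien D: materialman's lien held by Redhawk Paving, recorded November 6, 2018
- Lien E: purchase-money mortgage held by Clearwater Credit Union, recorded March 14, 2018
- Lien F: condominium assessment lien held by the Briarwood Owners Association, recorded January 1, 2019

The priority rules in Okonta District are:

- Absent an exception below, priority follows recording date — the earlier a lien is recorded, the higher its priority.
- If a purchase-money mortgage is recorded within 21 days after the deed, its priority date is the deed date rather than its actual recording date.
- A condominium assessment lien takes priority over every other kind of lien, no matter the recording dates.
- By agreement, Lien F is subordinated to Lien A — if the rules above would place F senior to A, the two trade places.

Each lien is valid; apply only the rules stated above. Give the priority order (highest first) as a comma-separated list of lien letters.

Adjusting effective dates: E was recorded 63 days after the deed, outside the 21-day window, so it keeps its recording date.
F is a condominium assessment lien, so it outranks all other liens regardless of date.
Ordering the rest by effective date: B (February 24, 2018), E (March 14, 2018), C (August 8, 2018), D (November 6, 2018), A (January 18, 2020).
The subordination applies — F was senior to A — so F and A swap.

A, B, E, C, D, F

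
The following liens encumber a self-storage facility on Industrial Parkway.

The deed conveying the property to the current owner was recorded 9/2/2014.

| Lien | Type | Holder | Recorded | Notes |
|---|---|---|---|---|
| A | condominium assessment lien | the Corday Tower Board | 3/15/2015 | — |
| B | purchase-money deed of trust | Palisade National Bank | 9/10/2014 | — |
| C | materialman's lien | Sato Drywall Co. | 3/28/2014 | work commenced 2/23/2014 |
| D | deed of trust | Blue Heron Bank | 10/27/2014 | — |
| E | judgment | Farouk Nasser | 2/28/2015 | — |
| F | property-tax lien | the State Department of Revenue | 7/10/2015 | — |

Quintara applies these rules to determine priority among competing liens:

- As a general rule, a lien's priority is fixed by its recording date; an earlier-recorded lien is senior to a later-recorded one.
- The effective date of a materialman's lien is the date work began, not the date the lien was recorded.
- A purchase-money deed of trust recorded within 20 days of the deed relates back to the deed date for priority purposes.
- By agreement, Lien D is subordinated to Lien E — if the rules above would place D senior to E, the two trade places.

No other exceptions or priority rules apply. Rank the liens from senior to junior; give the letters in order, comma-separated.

C, B, E, D, A, F

Adjusting effective dates: B relates back to the deed date 9/2/2014; C is treated as recorded 2/23/2014, the work-commencement date.
By effective date: C (2/23/2014), B (9/2/2014), D (10/27/2014), E (2/28/2015), A (3/15/2015), F (7/10/2015).
Because D would otherwise rank above E, the subordination swaps them.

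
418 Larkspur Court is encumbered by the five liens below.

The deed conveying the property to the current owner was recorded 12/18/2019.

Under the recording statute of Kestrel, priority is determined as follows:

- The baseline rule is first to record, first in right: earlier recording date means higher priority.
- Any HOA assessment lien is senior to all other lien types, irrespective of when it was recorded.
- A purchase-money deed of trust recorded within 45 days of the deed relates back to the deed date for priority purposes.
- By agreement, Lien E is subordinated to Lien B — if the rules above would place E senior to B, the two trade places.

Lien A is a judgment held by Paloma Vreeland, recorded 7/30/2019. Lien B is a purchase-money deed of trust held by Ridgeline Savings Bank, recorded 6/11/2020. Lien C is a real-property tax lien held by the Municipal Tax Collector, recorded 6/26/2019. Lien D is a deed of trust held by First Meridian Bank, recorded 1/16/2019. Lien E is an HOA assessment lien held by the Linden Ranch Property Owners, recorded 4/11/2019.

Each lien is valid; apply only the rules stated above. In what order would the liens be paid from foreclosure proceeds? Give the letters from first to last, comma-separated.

B, D, C, A, E

Effective dates: B was recorded 176 days after the deed — beyond 45 days — so no relation-back applies.
E is an HOA assessment lien and takes priority over every other lien.
Ordering the rest by effective date: D (1/16/2019), C (6/26/2019), A (7/30/2019), B (6/11/2020).
Because E would otherwise rank above B, the subordination swaps them.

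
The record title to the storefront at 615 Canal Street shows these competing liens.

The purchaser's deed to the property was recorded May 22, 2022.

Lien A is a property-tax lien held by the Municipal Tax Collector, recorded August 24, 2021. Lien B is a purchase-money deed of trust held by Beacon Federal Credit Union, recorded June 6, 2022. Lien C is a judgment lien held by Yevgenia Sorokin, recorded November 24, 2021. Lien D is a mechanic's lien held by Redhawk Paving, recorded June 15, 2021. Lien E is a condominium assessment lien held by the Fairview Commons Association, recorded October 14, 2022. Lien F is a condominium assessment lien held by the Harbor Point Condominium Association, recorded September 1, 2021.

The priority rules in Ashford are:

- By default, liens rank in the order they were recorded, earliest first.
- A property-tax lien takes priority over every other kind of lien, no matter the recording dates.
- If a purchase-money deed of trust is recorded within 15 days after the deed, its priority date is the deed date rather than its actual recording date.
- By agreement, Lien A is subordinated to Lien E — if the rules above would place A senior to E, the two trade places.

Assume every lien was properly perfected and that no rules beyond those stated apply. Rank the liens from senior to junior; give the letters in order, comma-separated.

E, D, F, C, B, A

Adjusting effective dates: B's effective date is the deed date, May 22, 2022.
A, as a property-tax lien, has superpriority and ranks first.
Ordering the rest by effective date: D (June 15, 2021), F (September 1, 2021), C (November 24, 2021), B (May 22, 2022), E (October 14, 2022).
A would otherwise be senior to E, so under the subordination agreement A and E exchange positions.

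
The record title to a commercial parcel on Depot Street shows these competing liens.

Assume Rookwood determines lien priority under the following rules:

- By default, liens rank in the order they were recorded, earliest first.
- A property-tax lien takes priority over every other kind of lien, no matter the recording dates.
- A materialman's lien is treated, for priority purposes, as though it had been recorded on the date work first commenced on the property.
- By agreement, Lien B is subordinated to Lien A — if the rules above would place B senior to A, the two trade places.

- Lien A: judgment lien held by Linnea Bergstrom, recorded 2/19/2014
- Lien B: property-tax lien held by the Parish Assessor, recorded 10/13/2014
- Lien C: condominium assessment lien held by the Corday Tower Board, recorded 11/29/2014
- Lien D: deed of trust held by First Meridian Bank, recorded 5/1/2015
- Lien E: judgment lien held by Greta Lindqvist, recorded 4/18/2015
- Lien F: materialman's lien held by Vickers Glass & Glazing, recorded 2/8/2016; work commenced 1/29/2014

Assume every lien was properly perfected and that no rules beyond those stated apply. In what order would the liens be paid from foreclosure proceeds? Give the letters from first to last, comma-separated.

First, effective dates: F's effective date is 1/29/2014, when work began.
As a property-tax lien, B is senior to every other lien.
Ordering the rest by effective date: F (1/29/2014), A (2/19/2014), C (11/29/2014), E (4/18/2015), D (5/1/2015).
B would otherwise be senior to A, so under the subordination agreement B and A exchange positions.

A, F, B, C, E, D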